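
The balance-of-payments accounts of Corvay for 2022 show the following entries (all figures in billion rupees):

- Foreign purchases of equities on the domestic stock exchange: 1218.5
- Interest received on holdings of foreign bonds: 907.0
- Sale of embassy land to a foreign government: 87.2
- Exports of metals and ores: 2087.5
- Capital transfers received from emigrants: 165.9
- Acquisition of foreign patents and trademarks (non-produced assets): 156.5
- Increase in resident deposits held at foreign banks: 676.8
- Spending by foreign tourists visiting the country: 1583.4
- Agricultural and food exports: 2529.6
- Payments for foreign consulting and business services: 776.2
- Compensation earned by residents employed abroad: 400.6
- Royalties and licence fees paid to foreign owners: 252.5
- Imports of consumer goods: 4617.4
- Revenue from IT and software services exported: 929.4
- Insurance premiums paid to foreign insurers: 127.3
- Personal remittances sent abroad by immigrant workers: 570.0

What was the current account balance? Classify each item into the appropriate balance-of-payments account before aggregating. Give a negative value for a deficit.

2094.1

Goods: 2529.6 - 4617.4 + 2087.5 = -0.3
Services: 1583.4 - 252.5 - 127.3 + 929.4 - 776.2 = 1356.8
Primary income: 400.6 + 907.0 = 1307.6
Secondary income: -570.0
Current account = (-0.3) + 1356.8 + 1307.6 + (-570.0) = 2094.1
(Excluded from the current account — financial account: foreign purchases of equities on the domestic stock exchange 1218.5, increase in resident deposits held at foreign banks 676.8; capital account: sale of embassy land to a foreign government 87.2, capital transfers received from emigrants 165.9, acquisition of foreign patents and trademarks (non-produced assets) 156.5.)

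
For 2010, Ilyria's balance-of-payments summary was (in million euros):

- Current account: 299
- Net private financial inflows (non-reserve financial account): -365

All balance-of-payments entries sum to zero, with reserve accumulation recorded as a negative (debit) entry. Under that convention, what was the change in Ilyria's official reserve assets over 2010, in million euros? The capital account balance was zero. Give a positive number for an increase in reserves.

Official reserve transactions balance = -(299 + (-365)) = 66
An accumulation of reserves is recorded as a debit (negative entry), so the change in the stock of reserves is the negative of that balance.
Change in official reserves = -(66) = -66

-66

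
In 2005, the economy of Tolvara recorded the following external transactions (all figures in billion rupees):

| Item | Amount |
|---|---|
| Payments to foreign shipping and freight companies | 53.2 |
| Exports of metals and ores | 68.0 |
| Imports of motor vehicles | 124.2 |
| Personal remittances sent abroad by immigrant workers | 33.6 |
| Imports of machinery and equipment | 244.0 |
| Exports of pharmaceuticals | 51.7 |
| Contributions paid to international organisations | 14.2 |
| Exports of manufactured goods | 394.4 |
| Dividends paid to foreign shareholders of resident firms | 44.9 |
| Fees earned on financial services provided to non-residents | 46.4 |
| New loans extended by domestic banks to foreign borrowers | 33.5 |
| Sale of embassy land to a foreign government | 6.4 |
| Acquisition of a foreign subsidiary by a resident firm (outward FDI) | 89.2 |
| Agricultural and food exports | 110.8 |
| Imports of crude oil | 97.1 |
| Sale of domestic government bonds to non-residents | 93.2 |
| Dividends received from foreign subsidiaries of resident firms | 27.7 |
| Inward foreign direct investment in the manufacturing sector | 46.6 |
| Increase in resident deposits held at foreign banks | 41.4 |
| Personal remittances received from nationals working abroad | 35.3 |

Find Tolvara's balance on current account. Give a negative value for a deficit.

Goods: 68.0 + 394.4 - 244.0 + 110.8 + 51.7 - 97.1 - 124.2 = 159.6
Services: -53.2 + 46.4 = -6.8
Primary income: -44.9 + 27.7 = -17.2
Secondary income: -33.6 + 35.3 - 14.2 = -12.5
Current account = 159.6 + (-6.8) + (-17.2) + (-12.5) = 123.1
(Excluded from the current account — financial account: new loans extended by domestic banks to foreign borrowers 33.5, acquisition of a foreign subsidiary by a resident firm (outward FDI) 89.2, sale of domestic government bonds to non-residents 93.2, inward foreign direct investment in the manufacturing sector 46.6, increase in resident deposits held at foreign banks 41.4; capital account: sale of embassy land to a foreign government 6.4.)

123.1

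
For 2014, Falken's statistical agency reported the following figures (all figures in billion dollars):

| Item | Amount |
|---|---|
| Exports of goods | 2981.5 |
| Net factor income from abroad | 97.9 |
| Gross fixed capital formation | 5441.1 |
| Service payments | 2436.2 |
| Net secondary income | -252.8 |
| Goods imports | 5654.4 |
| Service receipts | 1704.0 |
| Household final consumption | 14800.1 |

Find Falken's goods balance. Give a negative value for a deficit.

-2672.9

Goods balance = 2981.5 - 5654.4 = -2672.9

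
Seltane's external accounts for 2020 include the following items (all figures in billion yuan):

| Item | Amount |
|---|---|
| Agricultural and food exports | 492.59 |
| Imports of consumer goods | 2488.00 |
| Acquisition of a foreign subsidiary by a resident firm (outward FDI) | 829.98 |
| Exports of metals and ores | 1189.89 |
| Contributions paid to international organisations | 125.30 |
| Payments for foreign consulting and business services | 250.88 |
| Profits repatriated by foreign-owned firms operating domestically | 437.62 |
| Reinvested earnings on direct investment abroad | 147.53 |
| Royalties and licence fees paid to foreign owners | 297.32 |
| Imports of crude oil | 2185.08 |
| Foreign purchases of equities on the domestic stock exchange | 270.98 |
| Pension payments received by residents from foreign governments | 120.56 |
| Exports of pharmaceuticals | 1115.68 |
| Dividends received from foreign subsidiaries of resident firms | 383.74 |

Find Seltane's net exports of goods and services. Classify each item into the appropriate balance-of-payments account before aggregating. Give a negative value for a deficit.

Goods: 1115.68 + 492.59 + 1189.89 - 2185.08 - 2488.00 = -1874.92
Services: -250.88 - 297.32 = -548.20
Trade balance = -1874.92 + (-548.20) = -2423.12
(Excluded from the trade balance — financial account: acquisition of a foreign subsidiary by a resident firm (outward FDI) 829.98, foreign purchases of equities on the domestic stock exchange 270.98; secondary income: contributions paid to international organisations 125.30, pension payments received by residents from foreign governments 120.56; primary income: profits repatriated by foreign-owned firms operating domestically 437.62, reinvested earnings on direct investment abroad 147.53, dividends received from foreign subsidiaries of resident firms 383.74.)

-2423.12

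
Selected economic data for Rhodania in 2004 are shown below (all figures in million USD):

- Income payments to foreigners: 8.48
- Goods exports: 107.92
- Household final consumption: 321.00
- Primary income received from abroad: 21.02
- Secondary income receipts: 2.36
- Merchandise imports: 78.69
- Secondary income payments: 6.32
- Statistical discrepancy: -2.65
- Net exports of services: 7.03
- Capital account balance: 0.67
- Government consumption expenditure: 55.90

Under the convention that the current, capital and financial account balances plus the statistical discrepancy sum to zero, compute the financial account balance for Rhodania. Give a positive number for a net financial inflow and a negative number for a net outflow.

Goods balance = 107.92 - 78.69 = 29.23
Services balance = 7.03
Trade balance (goods + services) = 29.23 + 7.03 = 36.26
Net primary income = 21.02 - 8.48 = 12.54
Net secondary income = 2.36 - 6.32 = -3.96
Current account = 36.26 + 12.54 + (-3.96) = 44.84
Financial account = -(44.84 + 0.67 + (-2.65)) = -42.86

-42.86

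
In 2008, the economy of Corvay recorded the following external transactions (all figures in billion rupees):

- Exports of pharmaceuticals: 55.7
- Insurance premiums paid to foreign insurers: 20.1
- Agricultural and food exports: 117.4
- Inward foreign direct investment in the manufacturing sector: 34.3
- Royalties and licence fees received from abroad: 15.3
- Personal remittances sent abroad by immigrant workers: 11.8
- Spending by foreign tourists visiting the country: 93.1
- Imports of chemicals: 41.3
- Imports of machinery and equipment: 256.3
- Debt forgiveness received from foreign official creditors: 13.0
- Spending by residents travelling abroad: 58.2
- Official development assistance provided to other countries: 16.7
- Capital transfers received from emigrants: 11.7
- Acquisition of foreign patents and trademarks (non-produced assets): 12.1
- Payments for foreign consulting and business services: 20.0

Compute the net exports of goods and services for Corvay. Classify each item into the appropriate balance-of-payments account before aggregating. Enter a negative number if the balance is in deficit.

-114.4

Goods: -256.3 + 117.4 - 41.3 + 55.7 = -124.5
Services: -20.1 + 15.3 - 58.2 - 20.0 + 93.1 = 10.1
Trade balance = -124.5 + 10.1 = -114.4
(Excluded from the trade balance — financial account: inward foreign direct investment in the manufacturing sector 34.3; secondary income: personal remittances sent abroad by immigrant workers 11.8, official development assistance provided to other countries 16.7; capital account: debt forgiveness received from foreign official creditors 13.0, capital transfers received from emigrants 11.7, acquisition of foreign patents and trademarks (non-produced assets) 12.1.)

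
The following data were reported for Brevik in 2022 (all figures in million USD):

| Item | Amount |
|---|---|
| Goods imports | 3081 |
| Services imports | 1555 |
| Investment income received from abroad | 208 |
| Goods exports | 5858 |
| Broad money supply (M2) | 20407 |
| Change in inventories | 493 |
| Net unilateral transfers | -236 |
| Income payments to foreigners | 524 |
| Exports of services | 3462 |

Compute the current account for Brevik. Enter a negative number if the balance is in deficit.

Goods balance = 5858 - 3081 = 2777
Services balance = 3462 - 1555 = 1907
Trade balance (goods + services) = 2777 + 1907 = 4684
Net primary income = 208 - 524 = -316
Net secondary income = -236
Current account = 4684 + (-316) + (-236) = 4132

4132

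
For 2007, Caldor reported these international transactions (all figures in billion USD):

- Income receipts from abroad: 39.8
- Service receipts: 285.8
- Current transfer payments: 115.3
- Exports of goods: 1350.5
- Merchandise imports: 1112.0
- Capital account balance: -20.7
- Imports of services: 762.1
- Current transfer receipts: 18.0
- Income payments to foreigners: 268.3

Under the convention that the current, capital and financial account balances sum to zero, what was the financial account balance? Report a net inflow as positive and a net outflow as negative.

Goods balance = 1350.5 - 1112.0 = 238.5
Services balance = 285.8 - 762.1 = -476.3
Trade balance (goods + services) = 238.5 + (-476.3) = -237.8
Net primary income = 39.8 - 268.3 = -228.5
Net secondary income = 18.0 - 115.3 = -97.3
Current account = -237.8 + (-228.5) + (-97.3) = -563.6
Financial account = -(-563.6 + (-20.7)) = 584.3

584.3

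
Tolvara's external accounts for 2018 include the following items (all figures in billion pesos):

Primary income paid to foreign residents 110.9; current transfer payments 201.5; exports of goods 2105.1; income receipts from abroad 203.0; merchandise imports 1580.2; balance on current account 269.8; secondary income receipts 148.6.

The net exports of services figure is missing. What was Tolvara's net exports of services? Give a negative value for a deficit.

-294.3

Current account = goods balance + services balance + net primary income + net secondary income
Sum of the known components = 564.1
Net exports of services = CA - (known components) = 269.8 - 564.1 = -294.3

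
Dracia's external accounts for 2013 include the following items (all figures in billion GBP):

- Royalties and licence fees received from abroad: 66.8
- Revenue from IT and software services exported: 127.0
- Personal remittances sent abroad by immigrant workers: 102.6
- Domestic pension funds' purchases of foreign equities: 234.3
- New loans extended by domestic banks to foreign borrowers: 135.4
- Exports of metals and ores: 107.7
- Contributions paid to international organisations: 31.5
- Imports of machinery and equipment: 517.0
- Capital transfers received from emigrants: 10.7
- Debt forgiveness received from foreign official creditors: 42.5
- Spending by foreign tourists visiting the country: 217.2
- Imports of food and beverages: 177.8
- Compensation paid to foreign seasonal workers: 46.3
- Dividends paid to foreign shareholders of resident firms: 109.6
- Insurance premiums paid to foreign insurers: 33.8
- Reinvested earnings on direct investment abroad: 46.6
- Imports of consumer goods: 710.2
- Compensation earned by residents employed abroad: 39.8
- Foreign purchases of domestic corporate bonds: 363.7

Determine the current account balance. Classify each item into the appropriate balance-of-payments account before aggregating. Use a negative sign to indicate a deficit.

Goods: 107.7 - 517.0 - 177.8 - 710.2 = -1297.3
Services: 217.2 - 33.8 + 66.8 + 127.0 = 377.2
Primary income: -109.6 + 39.8 - 46.3 + 46.6 = -69.5
Secondary income: -31.5 - 102.6 = -134.1
Current account = (-1297.3) + 377.2 + (-69.5) + (-134.1) = -1123.7
(Excluded from the current account — financial account: domestic pension funds' purchases of foreign equities 234.3, new loans extended by domestic banks to foreign borrowers 135.4, foreign purchases of domestic corporate bonds 363.7; capital account: capital transfers received from emigrants 10.7, debt forgiveness received from foreign official creditors 42.5.)

-1123.7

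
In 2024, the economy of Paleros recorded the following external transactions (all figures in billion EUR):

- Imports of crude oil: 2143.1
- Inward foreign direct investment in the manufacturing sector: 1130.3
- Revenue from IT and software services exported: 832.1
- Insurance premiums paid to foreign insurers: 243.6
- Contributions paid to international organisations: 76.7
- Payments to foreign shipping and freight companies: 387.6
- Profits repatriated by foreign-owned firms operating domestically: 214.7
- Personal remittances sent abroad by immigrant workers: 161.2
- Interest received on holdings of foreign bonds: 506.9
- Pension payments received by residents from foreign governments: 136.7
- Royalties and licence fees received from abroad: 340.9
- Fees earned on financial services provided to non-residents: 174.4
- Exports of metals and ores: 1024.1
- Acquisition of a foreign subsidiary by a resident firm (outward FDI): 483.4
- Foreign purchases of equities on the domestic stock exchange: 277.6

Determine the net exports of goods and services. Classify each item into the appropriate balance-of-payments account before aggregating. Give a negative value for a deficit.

Goods: -2143.1 + 1024.1 = -1119.0
Services: 340.9 + 174.4 - 387.6 + 832.1 - 243.6 = 716.2
Trade balance = -1119.0 + 716.2 = -402.8
(Excluded from the trade balance — financial account: inward foreign direct investment in the manufacturing sector 1130.3, acquisition of a foreign subsidiary by a resident firm (outward FDI) 483.4, foreign purchases of equities on the domestic stock exchange 277.6; secondary income: contributions paid to international organisations 76.7, personal remittances sent abroad by immigrant workers 161.2, pension payments received by residents from foreign governments 136.7; primary income: profits repatriated by foreign-owned firms operating domestically 214.7, interest received on holdings of foreign bonds 506.9.)

-402.8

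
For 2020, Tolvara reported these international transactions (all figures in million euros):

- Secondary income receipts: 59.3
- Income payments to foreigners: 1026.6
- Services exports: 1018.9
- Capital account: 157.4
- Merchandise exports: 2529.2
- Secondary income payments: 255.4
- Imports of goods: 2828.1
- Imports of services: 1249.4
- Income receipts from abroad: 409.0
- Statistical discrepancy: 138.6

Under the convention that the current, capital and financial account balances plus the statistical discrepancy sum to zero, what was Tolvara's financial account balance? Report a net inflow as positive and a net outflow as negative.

Goods balance = 2529.2 - 2828.1 = -298.9
Services balance = 1018.9 - 1249.4 = -230.5
Trade balance (goods + services) = -298.9 + (-230.5) = -529.4
Net primary income = 409.0 - 1026.6 = -617.6
Net secondary income = 59.3 - 255.4 = -196.1
Current account = -529.4 + (-617.6) + (-196.1) = -1343.1
Financial account = -(-1343.1 + 157.4 + 138.6) = 1047.1

1047.1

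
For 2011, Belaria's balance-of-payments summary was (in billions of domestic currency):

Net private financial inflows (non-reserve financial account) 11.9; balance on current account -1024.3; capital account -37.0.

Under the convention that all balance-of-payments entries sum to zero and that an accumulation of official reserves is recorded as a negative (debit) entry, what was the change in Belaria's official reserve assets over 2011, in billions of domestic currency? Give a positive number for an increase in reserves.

-1049.4

Official reserve transactions balance = -((-1024.3) + (-37.0) + 11.9) = 1049.4
An accumulation of reserves is recorded as a debit (negative entry), so the change in the stock of reserves is the negative of that balance.
Change in official reserves = -(1049.4) = -1049.4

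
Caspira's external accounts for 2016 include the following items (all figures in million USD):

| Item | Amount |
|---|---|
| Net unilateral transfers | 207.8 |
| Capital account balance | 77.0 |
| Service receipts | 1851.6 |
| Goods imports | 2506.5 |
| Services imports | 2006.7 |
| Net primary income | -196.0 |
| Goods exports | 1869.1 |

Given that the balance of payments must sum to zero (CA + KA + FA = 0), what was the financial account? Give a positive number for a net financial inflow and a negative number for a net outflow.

Goods balance = 1869.1 - 2506.5 = -637.4
Services balance = 1851.6 - 2006.7 = -155.1
Trade balance (goods + services) = -637.4 + (-155.1) = -792.5
Net primary income = -196.0
Net secondary income = 207.8
Current account = -792.5 + (-196.0) + 207.8 = -780.7
Financial account = -(-780.7 + 77.0) = 703.7

703.7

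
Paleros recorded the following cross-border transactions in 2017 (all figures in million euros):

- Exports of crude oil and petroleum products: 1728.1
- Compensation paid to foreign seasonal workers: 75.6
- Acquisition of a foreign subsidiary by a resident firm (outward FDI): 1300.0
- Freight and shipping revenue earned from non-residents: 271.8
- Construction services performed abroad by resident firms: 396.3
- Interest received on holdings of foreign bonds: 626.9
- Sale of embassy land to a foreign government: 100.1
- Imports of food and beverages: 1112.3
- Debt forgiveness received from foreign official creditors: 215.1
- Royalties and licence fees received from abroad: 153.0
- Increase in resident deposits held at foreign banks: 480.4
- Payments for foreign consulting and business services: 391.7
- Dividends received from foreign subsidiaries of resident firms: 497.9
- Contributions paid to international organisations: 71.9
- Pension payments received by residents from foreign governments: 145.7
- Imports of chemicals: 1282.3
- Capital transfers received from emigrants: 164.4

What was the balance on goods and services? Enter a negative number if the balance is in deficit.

Goods: -1112.3 - 1282.3 + 1728.1 = -666.5
Services: 271.8 + 396.3 + 153.0 - 391.7 = 429.4
Trade balance = -666.5 + 429.4 = -237.1
(Excluded from the trade balance — primary income: compensation paid to foreign seasonal workers 75.6, interest received on holdings of foreign bonds 626.9, dividends received from foreign subsidiaries of resident firms 497.9; financial account: acquisition of a foreign subsidiary by a resident firm (outward FDI) 1300.0, increase in resident deposits held at foreign banks 480.4; capital account: sale of embassy land to a foreign government 100.1, debt forgiveness received from foreign official creditors 215.1, capital transfers received from emigrants 164.4; secondary income: contributions paid to international organisations 71.9, pension payments received by residents from foreign governments 145.7.)

-237.1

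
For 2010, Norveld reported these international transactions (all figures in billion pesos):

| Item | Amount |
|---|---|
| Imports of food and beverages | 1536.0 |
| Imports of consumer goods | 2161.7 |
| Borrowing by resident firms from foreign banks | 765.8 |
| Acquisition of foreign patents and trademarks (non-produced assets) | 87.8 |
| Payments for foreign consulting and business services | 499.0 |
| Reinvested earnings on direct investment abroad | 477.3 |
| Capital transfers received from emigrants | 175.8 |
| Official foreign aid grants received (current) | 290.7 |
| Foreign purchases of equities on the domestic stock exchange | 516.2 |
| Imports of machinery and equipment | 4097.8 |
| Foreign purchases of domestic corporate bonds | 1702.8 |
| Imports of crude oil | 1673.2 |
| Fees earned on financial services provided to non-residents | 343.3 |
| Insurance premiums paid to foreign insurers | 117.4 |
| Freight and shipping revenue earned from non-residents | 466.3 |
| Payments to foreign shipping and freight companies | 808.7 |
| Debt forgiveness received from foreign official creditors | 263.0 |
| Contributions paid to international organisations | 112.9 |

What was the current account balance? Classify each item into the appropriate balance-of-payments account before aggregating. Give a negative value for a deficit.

Goods: -1536.0 - 2161.7 - 1673.2 - 4097.8 = -9468.7
Services: 466.3 + 343.3 - 117.4 - 808.7 - 499.0 = -615.5
Primary income: 477.3
Secondary income: 290.7 - 112.9 = 177.8
Current account = (-9468.7) + (-615.5) + 477.3 + 177.8 = -9429.1
(Excluded from the current account — financial account: borrowing by resident firms from foreign banks 765.8, foreign purchases of equities on the domestic stock exchange 516.2, foreign purchases of domestic corporate bonds 1702.8; capital account: acquisition of foreign patents and trademarks (non-produced assets) 87.8, capital transfers received from emigrants 175.8, debt forgiveness received from foreign official creditors 263.0.)

-9429.1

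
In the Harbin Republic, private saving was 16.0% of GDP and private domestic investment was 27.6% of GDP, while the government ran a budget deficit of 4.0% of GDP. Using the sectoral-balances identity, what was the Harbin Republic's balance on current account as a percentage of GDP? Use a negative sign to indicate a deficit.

By the sectoral-balances identity, CA = (S_private - I) + (T - G).
Private balance = 16.0 - 27.6 = -11.6
Government balance (T - G) = -4.0
CA = -11.6 + (-4.0) = -15.6

-15.6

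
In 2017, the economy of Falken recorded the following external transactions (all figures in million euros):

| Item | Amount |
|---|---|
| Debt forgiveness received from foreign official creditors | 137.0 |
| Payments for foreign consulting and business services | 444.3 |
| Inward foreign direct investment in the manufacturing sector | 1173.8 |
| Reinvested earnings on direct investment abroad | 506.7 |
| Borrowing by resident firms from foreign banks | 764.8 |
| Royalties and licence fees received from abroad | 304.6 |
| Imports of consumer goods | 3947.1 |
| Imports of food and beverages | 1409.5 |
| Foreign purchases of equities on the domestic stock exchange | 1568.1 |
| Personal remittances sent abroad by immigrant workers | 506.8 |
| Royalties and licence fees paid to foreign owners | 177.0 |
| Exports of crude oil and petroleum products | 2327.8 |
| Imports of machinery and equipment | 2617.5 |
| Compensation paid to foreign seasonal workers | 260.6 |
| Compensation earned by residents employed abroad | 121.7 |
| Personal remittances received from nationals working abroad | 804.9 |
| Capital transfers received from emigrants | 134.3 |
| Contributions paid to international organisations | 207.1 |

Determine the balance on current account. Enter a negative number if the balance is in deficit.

-5504.2

Goods: -2617.5 - 3947.1 - 1409.5 + 2327.8 = -5646.3
Services: -177.0 + 304.6 - 444.3 = -316.7
Primary income: -260.6 + 121.7 + 506.7 = 367.8
Secondary income: 804.9 - 207.1 - 506.8 = 91.0
Current account = (-5646.3) + (-316.7) + 367.8 + 91.0 = -5504.2
(Excluded from the current account — capital account: debt forgiveness received from foreign official creditors 137.0, capital transfers received from emigrants 134.3; financial account: inward foreign direct investment in the manufacturing sector 1173.8, borrowing by resident firms from foreign banks 764.8, foreign purchases of equities on the domestic stock exchange 1568.1.)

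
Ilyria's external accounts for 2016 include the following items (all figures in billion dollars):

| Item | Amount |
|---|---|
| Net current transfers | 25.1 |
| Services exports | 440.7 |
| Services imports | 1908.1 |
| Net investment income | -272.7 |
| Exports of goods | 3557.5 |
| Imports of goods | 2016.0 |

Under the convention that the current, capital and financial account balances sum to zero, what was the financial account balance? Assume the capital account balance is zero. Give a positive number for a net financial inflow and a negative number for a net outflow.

Goods balance = 3557.5 - 2016.0 = 1541.5
Services balance = 440.7 - 1908.1 = -1467.4
Trade balance (goods + services) = 1541.5 + (-1467.4) = 74.1
Net primary income = -272.7
Net secondary income = 25.1
Current account = 74.1 + (-272.7) + 25.1 = -173.5
Financial account = -(-173.5) = 173.5

173.5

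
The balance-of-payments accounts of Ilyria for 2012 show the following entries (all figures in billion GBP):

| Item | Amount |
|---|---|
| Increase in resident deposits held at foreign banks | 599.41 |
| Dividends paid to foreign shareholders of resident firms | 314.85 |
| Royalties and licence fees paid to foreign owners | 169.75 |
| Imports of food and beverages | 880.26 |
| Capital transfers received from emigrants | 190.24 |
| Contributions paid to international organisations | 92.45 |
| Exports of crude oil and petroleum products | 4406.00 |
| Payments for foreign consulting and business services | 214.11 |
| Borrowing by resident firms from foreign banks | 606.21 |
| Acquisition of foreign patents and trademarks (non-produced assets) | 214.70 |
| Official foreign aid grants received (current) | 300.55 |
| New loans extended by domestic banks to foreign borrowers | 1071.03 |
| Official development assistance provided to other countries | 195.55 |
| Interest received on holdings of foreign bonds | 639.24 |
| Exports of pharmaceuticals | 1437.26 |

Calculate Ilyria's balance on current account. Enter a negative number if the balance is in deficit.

4916.08

Goods: 4406.00 + 1437.26 - 880.26 = 4963.00
Services: -169.75 - 214.11 = -383.86
Primary income: -314.85 + 639.24 = 324.39
Secondary income: -195.55 - 92.45 + 300.55 = 12.55
Current account = 4963.00 + (-383.86) + 324.39 + 12.55 = 4916.08
(Excluded from the current account — financial account: increase in resident deposits held at foreign banks 599.41, borrowing by resident firms from foreign banks 606.21, new loans extended by domestic banks to foreign borrowers 1071.03; capital account: capital transfers received from emigrants 190.24, acquisition of foreign patents and trademarks (non-produced assets) 214.70.)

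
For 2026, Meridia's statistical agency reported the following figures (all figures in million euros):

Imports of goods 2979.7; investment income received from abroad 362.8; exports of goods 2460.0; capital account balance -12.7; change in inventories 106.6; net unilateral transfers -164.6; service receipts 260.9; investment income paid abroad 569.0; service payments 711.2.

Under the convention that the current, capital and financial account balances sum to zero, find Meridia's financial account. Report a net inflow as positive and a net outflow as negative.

Goods balance = 2460.0 - 2979.7 = -519.7
Services balance = 260.9 - 711.2 = -450.3
Trade balance (goods + services) = -519.7 + (-450.3) = -970.0
Net primary income = 362.8 - 569.0 = -206.2
Net secondary income = -164.6
Current account = -970.0 + (-206.2) + (-164.6) = -1340.8
Financial account = -(-1340.8 + (-12.7)) = 1353.5

1353.5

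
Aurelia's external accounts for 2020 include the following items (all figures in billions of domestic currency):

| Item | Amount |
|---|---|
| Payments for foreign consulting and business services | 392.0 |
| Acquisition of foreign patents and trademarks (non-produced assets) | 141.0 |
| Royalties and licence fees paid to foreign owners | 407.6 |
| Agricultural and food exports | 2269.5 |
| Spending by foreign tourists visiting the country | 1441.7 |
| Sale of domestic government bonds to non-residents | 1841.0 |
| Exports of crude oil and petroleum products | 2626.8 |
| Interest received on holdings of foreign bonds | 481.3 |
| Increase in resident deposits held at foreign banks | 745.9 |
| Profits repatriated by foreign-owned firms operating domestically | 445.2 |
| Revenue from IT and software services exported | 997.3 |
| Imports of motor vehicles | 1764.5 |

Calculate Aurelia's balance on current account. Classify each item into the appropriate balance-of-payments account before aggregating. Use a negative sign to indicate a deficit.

4807.3

Goods: 2269.5 - 1764.5 + 2626.8 = 3131.8
Services: 997.3 - 392.0 + 1441.7 - 407.6 = 1639.4
Primary income: -445.2 + 481.3 = 36.1
Current account = 3131.8 + 1639.4 + 36.1 = 4807.3
(Excluded from the current account — capital account: acquisition of foreign patents and trademarks (non-produced assets) 141.0; financial account: sale of domestic government bonds to non-residents 1841.0, increase in resident deposits held at foreign banks 745.9.)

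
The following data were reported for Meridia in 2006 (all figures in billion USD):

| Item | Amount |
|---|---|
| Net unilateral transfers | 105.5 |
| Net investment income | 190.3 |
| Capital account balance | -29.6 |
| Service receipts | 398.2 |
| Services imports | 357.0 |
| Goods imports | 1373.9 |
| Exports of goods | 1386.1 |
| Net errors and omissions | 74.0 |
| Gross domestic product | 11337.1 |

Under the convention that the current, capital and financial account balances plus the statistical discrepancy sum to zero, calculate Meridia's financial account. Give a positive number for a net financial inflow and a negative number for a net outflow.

-393.6

Goods balance = 1386.1 - 1373.9 = 12.2
Services balance = 398.2 - 357.0 = 41.2
Trade balance (goods + services) = 12.2 + 41.2 = 53.4
Net primary income = 190.3
Net secondary income = 105.5
Current account = 53.4 + 190.3 + 105.5 = 349.2
Financial account = -(349.2 + (-29.6) + 74.0) = -393.6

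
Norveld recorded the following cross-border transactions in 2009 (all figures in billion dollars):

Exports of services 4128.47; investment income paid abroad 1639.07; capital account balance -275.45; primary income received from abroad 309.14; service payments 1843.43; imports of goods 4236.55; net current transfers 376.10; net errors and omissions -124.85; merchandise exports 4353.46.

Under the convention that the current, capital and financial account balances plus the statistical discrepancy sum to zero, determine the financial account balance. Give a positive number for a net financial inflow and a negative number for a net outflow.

-1047.82

Goods balance = 4353.46 - 4236.55 = 116.91
Services balance = 4128.47 - 1843.43 = 2285.04
Trade balance (goods + services) = 116.91 + 2285.04 = 2401.95
Net primary income = 309.14 - 1639.07 = -1329.93
Net secondary income = 376.10
Current account = 2401.95 + (-1329.93) + 376.10 = 1448.12
Financial account = -(1448.12 + (-275.45) + (-124.85)) = -1047.82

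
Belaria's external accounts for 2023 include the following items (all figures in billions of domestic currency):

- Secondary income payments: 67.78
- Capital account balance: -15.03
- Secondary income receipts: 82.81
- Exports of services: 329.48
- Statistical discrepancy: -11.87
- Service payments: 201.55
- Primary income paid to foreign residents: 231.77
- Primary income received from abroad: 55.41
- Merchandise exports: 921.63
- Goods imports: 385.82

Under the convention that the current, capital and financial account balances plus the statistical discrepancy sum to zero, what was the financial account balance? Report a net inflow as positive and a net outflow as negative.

Goods balance = 921.63 - 385.82 = 535.81
Services balance = 329.48 - 201.55 = 127.93
Trade balance (goods + services) = 535.81 + 127.93 = 663.74
Net primary income = 55.41 - 231.77 = -176.36
Net secondary income = 82.81 - 67.78 = 15.03
Current account = 663.74 + (-176.36) + 15.03 = 502.41
Financial account = -(502.41 + (-15.03) + (-11.87)) = -475.51

-475.51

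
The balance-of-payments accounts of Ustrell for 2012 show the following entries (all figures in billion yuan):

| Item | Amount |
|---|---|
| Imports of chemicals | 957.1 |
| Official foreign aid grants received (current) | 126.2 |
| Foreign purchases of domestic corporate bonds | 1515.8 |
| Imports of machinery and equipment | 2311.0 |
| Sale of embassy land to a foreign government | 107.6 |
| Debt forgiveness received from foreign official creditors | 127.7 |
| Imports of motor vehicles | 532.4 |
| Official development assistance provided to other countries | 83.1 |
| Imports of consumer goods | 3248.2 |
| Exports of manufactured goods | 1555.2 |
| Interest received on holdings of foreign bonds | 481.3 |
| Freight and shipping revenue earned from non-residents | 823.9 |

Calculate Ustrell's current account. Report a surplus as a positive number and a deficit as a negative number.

-4145.2

Goods: -532.4 - 3248.2 - 2311.0 + 1555.2 - 957.1 = -5493.5
Services: 823.9
Primary income: 481.3
Secondary income: -83.1 + 126.2 = 43.1
Current account = (-5493.5) + 823.9 + 481.3 + 43.1 = -4145.2
(Excluded from the current account — financial account: foreign purchases of domestic corporate bonds 1515.8; capital account: sale of embassy land to a foreign government 107.6, debt forgiveness received from foreign official creditors 127.7.)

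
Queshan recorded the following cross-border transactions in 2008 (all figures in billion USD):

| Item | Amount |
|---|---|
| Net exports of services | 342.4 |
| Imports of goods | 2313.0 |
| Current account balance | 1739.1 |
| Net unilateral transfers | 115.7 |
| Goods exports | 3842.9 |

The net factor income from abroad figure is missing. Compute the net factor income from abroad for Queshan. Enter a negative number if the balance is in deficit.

Current account = goods balance + services balance + net primary income + net secondary income
Sum of the known components = 1988.0
Net factor income from abroad = CA - (known components) = 1739.1 - 1988.0 = -248.9

-248.9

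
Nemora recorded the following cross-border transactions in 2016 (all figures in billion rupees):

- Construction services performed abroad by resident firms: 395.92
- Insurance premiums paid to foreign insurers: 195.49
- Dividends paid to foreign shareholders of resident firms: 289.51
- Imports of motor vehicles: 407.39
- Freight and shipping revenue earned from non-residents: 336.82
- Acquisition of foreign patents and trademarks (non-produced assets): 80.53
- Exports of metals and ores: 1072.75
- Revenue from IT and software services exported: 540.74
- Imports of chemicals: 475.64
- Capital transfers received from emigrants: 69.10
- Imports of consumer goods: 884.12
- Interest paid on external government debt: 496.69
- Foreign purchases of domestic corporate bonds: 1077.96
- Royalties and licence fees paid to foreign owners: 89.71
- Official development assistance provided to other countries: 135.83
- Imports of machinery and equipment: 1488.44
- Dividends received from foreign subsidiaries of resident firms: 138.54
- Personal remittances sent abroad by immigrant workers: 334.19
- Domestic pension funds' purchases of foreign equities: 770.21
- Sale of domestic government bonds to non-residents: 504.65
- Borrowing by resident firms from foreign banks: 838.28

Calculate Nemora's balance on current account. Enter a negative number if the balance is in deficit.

Goods: -407.39 - 884.12 - 475.64 - 1488.44 + 1072.75 = -2182.84
Services: -195.49 - 89.71 + 540.74 + 336.82 + 395.92 = 988.28
Primary income: -289.51 + 138.54 - 496.69 = -647.66
Secondary income: -334.19 - 135.83 = -470.02
Current account = (-2182.84) + 988.28 + (-647.66) + (-470.02) = -2312.24
(Excluded from the current account — capital account: acquisition of foreign patents and trademarks (non-produced assets) 80.53, capital transfers received from emigrants 69.10; financial account: foreign purchases of domestic corporate bonds 1077.96, domestic pension funds' purchases of foreign equities 770.21, sale of domestic government bonds to non-residents 504.65, borrowing by resident firms from foreign banks 838.28.)

-2312.24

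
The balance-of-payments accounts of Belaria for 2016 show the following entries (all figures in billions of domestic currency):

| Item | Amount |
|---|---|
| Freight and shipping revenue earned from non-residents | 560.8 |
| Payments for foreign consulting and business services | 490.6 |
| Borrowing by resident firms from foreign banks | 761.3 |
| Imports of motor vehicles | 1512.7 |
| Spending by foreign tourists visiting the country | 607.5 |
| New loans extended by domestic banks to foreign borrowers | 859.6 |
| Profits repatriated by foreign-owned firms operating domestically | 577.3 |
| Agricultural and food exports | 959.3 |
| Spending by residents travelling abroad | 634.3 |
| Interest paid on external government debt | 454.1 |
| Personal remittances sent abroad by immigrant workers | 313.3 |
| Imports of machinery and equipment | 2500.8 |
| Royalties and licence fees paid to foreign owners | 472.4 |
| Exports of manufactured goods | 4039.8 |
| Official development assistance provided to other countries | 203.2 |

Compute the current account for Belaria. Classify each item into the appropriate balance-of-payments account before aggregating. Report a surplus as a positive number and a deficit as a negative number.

Goods: 959.3 + 4039.8 - 1512.7 - 2500.8 = 985.6
Services: -490.6 - 634.3 + 607.5 + 560.8 - 472.4 = -429.0
Primary income: -454.1 - 577.3 = -1031.4
Secondary income: -203.2 - 313.3 = -516.5
Current account = 985.6 + (-429.0) + (-1031.4) + (-516.5) = -991.3
(Excluded from the current account — financial account: borrowing by resident firms from foreign banks 761.3, new loans extended by domestic banks to foreign borrowers 859.6.)

-991.3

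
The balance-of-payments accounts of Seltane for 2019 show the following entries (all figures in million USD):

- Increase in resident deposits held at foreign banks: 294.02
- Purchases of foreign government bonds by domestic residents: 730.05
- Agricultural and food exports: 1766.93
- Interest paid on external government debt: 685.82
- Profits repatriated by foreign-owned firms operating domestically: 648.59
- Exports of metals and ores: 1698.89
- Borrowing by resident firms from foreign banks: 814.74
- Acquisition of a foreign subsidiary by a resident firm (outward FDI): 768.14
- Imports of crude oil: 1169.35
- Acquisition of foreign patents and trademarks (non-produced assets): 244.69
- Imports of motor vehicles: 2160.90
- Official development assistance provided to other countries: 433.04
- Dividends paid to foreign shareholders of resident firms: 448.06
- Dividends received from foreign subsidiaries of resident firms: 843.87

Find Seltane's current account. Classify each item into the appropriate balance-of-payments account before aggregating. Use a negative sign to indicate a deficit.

Goods: 1698.89 + 1766.93 - 1169.35 - 2160.90 = 135.57
Primary income: -685.82 + 843.87 - 448.06 - 648.59 = -938.60
Secondary income: -433.04
Current account = 135.57 + (-938.60) + (-433.04) = -1236.07
(Excluded from the current account — financial account: increase in resident deposits held at foreign banks 294.02, purchases of foreign government bonds by domestic residents 730.05, borrowing by resident firms from foreign banks 814.74, acquisition of a foreign subsidiary by a resident firm (outward FDI) 768.14; capital account: acquisition of foreign patents and trademarks (non-produced assets) 244.69.)

-1236.07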